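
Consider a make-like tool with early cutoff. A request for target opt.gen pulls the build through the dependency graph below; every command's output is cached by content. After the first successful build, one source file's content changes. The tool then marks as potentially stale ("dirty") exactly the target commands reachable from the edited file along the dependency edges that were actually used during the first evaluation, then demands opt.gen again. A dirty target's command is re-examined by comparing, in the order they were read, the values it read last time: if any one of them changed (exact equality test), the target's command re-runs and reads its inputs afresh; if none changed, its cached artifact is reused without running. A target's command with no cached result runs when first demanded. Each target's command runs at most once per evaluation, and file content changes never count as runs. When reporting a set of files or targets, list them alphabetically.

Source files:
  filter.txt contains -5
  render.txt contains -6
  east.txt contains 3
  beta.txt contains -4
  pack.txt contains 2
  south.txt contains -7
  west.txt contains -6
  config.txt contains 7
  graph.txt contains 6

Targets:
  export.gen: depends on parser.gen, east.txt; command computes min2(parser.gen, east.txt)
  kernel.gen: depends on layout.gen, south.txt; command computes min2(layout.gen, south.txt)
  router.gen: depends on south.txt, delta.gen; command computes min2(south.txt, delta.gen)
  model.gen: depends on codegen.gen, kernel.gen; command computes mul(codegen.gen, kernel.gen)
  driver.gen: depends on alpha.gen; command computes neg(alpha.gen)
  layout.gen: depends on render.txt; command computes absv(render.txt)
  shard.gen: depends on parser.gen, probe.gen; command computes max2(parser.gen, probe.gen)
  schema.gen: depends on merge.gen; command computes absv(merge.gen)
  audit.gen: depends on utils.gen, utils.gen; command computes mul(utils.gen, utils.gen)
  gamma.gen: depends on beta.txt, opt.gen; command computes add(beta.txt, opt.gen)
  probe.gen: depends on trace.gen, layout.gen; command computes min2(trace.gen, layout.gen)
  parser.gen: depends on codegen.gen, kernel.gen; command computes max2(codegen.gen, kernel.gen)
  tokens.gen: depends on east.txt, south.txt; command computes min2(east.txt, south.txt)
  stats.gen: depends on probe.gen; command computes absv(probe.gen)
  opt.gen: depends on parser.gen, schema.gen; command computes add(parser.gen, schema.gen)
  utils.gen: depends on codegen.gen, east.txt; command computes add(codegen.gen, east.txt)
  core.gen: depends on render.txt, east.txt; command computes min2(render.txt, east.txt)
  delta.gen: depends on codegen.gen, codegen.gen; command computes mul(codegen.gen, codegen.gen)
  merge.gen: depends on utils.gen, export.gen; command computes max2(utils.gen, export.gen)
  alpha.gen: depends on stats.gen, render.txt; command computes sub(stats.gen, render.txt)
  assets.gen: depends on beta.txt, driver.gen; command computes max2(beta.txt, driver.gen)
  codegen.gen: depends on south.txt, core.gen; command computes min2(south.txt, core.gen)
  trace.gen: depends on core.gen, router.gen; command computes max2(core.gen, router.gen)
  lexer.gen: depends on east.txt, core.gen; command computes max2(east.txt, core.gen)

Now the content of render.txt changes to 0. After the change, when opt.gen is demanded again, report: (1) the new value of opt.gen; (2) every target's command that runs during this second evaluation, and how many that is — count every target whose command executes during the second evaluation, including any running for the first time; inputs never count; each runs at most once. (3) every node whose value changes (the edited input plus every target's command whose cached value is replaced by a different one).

Demanding opt.gen again yields -3.
4 target commands run: codegen.gen, core.gen, kernel.gen, layout.gen.
The nodes whose values change: core.gen, layout.gen, render.txt.
Note where the cutoff bites: parser.gen is checked, finds nothing changed, and keeps its cache.

First demand of the output computes:
  core.gen = min2(-6, 3) = -6
  codegen.gen = min2(-7, -6) = -7
  layout.gen = absv(-6) = 6
  kernel.gen = min2(6, -7) = -7
  parser.gen = max2(-7, -7) = -7
  export.gen = min2(-7, 3) = -7
  utils.gen = add(-7, 3) = -4
  merge.gen = max2(-4, -7) = -4
  schema.gen = absv(-4) = 4
  opt.gen = add(-7, 4) = -3

After the edit, cleaning proceeds:
  core.gen: a read changed (render.txt -6->0) — executes, giving 0.
  codegen.gen: a read changed (core.gen -6->0) — executes, giving -7 — identical to its old value.
  layout.gen: a read changed (render.txt -6->0) — executes, giving 0.
  kernel.gen: a read changed (layout.gen 6->0) — executes, giving -7 — identical to its old value.
  parser.gen: dirty, but its reads are unchanged (codegen.gen unchanged, kernel.gen unchanged); cached -7 stands.
  export.gen: dirty, but its reads are unchanged (parser.gen unchanged, east.txt unchanged); cached -7 stands.
  utils.gen: dirty, but its reads are unchanged (codegen.gen unchanged, east.txt unchanged); cached -4 stands.
  merge.gen: dirty, but its reads are unchanged (utils.gen unchanged, export.gen unchanged); cached -4 stands.
  schema.gen: dirty, but its reads are unchanged (merge.gen unchanged); cached 4 stands.
  opt.gen: dirty, but its reads are unchanged (parser.gen unchanged, schema.gen unchanged); cached -3 stands.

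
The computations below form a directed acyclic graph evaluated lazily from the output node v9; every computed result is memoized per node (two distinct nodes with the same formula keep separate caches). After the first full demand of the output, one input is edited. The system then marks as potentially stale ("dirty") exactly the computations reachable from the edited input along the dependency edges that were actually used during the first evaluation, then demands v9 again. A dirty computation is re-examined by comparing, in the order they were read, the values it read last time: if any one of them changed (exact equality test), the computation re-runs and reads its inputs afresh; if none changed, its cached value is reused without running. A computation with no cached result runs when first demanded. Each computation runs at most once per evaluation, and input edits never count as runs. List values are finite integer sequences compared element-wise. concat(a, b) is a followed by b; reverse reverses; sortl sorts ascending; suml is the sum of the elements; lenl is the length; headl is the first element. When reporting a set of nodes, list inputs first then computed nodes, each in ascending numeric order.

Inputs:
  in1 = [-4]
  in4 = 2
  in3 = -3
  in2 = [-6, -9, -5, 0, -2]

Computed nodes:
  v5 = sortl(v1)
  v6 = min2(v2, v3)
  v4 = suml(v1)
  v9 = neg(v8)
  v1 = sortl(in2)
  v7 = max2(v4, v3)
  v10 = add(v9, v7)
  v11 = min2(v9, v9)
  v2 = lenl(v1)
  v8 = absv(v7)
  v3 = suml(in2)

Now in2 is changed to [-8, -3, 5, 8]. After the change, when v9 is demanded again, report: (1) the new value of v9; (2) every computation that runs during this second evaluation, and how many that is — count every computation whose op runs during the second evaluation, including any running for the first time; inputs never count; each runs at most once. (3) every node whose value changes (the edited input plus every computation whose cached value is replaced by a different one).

Demanding v9 again yields -2.
6 computations run: v1, v3, v4, v7, v8, v9.
The nodes whose values change: in2, v1, v3, v4, v7, v8, v9.

First demand of the output computes:
  v1 = sortl([-6, -9, -5, 0, -2]) = [-9, -6, -5, -2, 0]
  v3 = suml([-6, -9, -5, 0, -2]) = -22
  v4 = suml([-9, -6, -5, -2, 0]) = -22
  v7 = max2(-22, -22) = -22
  v8 = absv(-22) = 22
  v9 = neg(22) = -22

After the edit, cleaning proceeds:
  v1: a read changed (in2 [-6, -9, -5, 0, -2]->[-8, -3, 5, 8]) — executes, giving [-8, -3, 5, 8].
  v3: a read changed (in2 [-6, -9, -5, 0, -2]->[-8, -3, 5, 8]) — executes, giving 2.
  v4: a read changed (v1 [-9, -6, -5, -2, 0]->[-8, -3, 5, 8]) — executes, giving 2.
  v7: a read changed (v4 -22->2; v3 -22->2) — executes, giving 2.
  v8: a read changed (v7 -22->2) — executes, giving 2.
  v9: a read changed (v8 22->2) — executes, giving -2.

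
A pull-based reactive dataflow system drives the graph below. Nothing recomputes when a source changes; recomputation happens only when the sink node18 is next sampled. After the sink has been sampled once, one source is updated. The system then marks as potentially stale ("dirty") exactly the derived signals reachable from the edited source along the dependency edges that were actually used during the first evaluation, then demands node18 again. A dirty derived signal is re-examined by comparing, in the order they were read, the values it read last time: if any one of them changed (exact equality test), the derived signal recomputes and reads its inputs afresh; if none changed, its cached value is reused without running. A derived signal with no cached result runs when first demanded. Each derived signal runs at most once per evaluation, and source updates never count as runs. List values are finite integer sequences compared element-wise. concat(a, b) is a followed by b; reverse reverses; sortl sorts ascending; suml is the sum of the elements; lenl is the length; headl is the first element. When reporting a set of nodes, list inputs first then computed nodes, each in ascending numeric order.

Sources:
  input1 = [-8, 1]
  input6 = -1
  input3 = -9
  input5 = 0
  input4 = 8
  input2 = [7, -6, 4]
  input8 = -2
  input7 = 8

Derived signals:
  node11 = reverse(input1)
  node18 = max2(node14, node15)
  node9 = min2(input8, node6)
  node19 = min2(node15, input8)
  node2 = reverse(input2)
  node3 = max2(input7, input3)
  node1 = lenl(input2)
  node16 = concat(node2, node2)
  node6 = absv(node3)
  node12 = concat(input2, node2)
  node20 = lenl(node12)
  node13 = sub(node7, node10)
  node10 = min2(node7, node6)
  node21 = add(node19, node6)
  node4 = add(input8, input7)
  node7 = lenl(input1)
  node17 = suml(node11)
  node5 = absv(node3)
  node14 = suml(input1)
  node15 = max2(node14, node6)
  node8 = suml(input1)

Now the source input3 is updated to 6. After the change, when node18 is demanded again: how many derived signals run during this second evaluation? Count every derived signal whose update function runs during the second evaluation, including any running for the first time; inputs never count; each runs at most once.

First evaluation (everything demanded from the output):
  node3 = max2(8, -9) = 8
  node6 = absv(8) = 8
  node14 = suml([-8, 1]) = -7
  node15 = max2(-7, 8) = 8
  node18 = max2(-7, 8) = 8

Propagation after the edit:
  node3: runs — input3 -9->6; result 8 (same value as before).
  node6: checked — values it read are unchanged (node3 unchanged); reused cached 8 without running.
  node15: checked — values it read are unchanged (node14 unchanged, node6 unchanged); reused cached 8 without running.
  node18: checked — values it read are unchanged (node14 unchanged, node15 unchanged); reused cached 8 without running.

Key observation: the change is absorbed at node3 — it re-runs but produces the same value, and the output's value is unchanged.

Derived signals that run: node3 — 1 in total.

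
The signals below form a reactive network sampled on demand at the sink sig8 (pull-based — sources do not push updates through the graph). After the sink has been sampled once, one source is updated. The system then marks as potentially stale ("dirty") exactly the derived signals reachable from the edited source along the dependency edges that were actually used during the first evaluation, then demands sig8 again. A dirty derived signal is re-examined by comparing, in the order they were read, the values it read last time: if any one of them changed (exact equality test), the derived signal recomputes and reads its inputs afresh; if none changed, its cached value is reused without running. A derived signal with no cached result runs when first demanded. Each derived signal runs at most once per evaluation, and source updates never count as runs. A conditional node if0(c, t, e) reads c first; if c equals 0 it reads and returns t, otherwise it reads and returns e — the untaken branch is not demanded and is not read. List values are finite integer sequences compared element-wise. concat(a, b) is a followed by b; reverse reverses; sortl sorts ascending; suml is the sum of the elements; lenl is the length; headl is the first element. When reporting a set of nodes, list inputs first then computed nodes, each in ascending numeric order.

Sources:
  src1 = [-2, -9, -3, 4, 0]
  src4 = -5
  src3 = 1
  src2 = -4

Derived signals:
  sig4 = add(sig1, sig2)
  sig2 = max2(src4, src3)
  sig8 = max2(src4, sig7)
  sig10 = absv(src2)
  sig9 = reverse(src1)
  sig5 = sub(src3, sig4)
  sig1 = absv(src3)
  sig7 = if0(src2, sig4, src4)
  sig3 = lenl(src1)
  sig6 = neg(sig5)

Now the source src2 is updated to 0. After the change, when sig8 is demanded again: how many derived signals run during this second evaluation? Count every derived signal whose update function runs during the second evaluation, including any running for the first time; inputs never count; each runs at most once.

Initial pass — values computed on the first demand:
  sig7 = if0(src2=-4 -> else branch src4) = -5
  sig8 = max2(-5, -5) = -5

Second demand — change propagation:
  sig1: newly demanded (no cache) — executes and yields 1.
  sig2: newly demanded (no cache) — executes and yields 1.
  sig4: newly demanded (no cache) — executes and yields 2.
  sig7: re-runs because src2 -4->0; new result 2.
  sig8: re-runs because sig7 -5->2; new result 2.

The important point: the flipped condition pulls in fresh nodes; sig1, sig2, sig4 run for the first time.

Run set: sig1, sig2, sig4, sig7, sig8 (5 run).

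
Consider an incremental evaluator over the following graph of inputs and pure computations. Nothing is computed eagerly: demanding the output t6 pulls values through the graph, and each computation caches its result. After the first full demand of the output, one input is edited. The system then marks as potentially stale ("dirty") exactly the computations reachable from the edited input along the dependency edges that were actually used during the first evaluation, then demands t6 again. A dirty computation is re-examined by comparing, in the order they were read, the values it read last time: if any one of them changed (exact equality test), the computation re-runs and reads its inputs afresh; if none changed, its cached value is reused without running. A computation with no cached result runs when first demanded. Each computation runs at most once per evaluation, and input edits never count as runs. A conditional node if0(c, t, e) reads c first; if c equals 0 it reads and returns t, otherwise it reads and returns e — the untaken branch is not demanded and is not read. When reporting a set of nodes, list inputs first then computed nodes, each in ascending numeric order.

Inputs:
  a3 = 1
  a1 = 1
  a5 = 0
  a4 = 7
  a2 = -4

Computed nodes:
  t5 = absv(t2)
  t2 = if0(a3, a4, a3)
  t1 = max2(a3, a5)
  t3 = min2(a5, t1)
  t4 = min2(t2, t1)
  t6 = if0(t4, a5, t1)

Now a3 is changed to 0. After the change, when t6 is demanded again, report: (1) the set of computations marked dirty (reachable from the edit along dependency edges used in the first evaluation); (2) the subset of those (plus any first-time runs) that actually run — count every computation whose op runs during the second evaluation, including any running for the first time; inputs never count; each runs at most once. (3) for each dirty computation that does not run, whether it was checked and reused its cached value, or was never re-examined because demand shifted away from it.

Dirty set: t1, t2, t4, t6.
Run set: t1, t2, t4, t6 (4 run).
All dirty computations ended up running.

Initial pass — values computed on the first demand:
  t1 = max2(1, 0) = 1
  t2 = if0(a3=1 -> else branch a3) = 1
  t4 = min2(1, 1) = 1
  t6 = if0(t4=1 -> else branch t1) = 1

Second demand — change propagation:
  t1: re-runs because a3 1->0; new result 0.
  t2: re-runs because a3 1->0; a3 1->0; new result 7.
  t4: re-runs because t2 1->7; t1 1->0; new result 0.
  t6: re-runs because t4 1->0; t1 1->0; new result 0.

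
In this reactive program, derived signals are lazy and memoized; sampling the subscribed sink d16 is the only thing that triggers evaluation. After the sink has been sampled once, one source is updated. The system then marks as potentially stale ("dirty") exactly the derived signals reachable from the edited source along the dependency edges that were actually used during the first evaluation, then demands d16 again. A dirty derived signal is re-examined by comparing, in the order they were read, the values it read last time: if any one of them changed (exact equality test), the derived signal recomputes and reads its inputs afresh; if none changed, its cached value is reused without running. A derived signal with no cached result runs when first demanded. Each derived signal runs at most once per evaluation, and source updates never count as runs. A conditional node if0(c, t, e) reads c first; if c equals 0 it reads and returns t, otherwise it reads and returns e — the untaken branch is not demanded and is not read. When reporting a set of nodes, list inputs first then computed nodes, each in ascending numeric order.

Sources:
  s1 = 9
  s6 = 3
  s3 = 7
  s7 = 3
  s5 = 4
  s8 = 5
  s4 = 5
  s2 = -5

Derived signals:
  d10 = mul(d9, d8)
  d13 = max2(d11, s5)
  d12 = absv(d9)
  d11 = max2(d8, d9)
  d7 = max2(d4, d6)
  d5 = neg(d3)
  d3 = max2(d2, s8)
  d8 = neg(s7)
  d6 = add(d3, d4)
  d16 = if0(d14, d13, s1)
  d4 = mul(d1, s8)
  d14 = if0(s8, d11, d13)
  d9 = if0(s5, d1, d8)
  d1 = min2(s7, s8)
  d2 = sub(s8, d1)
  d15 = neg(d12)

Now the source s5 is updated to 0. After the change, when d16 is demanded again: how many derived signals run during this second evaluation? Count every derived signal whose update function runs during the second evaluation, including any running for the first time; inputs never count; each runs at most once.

First demand of the output computes:
  d8 = neg(3) = -3
  d9 = if0(s5=4 -> else branch d8) = -3
  d11 = max2(-3, -3) = -3
  d13 = max2(-3, 4) = 4
  d14 = if0(s8=5 -> else branch d13) = 4
  d16 = if0(d14=4 -> else branch s1) = 9

After the edit, cleaning proceeds:
  d1: had never run; runs now, result 3.
  d9: a read changed (s5 4->0) — executes, giving 3.
  d11: a read changed (d9 -3->3) — executes, giving 3.
  d13: a read changed (d11 -3->3; s5 4->0) — executes, giving 3.
  d14: a read changed (d13 4->3) — executes, giving 3.
  d16: a read changed (d14 4->3) — executes, giving 9 — identical to its old value.

Note the branch switch — d1 had no cache and runs now for the first time.

6 derived signals run: d1, d9, d11, d13, d14, d16.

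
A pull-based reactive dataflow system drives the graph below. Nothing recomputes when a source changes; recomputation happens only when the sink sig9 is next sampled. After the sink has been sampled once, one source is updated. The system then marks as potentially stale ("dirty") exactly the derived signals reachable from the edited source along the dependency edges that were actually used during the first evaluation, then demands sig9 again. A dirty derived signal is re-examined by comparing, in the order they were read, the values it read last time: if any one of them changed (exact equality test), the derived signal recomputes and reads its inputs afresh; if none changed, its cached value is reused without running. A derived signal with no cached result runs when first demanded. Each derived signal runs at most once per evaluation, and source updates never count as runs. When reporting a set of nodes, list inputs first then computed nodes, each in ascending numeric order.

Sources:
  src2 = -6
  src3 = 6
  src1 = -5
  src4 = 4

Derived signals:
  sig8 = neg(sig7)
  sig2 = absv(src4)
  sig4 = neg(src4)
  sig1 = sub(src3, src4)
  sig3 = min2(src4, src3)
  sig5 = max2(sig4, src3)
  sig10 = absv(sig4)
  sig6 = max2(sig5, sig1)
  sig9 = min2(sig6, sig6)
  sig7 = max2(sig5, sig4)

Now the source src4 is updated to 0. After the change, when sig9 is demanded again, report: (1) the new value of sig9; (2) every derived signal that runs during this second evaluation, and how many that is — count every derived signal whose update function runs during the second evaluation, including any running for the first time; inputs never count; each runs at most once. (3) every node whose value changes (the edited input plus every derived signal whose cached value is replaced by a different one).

First evaluation (everything demanded from the output):
  sig1 = sub(6, 4) = 2
  sig4 = neg(4) = -4
  sig5 = max2(-4, 6) = 6
  sig6 = max2(6, 2) = 6
  sig9 = min2(6, 6) = 6

Propagation after the edit:
  sig1: runs — src4 4->0; result 6.
  sig4: runs — src4 4->0; result 0.
  sig5: runs — sig4 -4->0; result 6 (same value as before).
  sig6: runs — sig1 2->6; result 6 (same value as before).
  sig9: checked — values it read are unchanged (sig6 unchanged, sig6 unchanged); reused cached 6 without running.

Key observation: the cutoff stops propagation at sig9 — its inputs' values are unchanged, so it reuses its cache.

New value of sig9: 6.
Derived signals that run: sig1, sig4, sig5, sig6 — 4 in total.
Values that change: src4, sig1, sig4.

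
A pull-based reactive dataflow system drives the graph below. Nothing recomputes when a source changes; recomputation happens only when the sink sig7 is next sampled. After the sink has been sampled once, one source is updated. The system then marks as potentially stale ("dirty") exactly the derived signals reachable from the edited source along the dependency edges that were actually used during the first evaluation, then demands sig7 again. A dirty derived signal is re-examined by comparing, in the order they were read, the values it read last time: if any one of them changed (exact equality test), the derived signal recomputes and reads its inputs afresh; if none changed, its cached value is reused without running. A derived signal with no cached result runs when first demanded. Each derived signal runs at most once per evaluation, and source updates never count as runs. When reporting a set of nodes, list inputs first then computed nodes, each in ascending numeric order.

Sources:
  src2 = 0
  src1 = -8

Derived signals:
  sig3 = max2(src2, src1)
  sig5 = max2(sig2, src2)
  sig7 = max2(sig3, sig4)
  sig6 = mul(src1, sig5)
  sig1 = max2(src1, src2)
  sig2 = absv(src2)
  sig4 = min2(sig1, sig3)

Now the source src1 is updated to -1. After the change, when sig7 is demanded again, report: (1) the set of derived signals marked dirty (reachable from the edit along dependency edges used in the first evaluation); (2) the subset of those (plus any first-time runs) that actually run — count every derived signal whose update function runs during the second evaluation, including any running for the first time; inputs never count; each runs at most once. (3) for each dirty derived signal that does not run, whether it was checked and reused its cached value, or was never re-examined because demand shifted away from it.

First evaluation (everything demanded from the output):
  sig1 = max2(-8, 0) = 0
  sig3 = max2(0, -8) = 0
  sig4 = min2(0, 0) = 0
  sig7 = max2(0, 0) = 0

Propagation after the edit:
  sig1: runs — src1 -8->-1; result 0 (same value as before).
  sig3: runs — src1 -8->-1; result 0 (same value as before).
  sig4: checked — values it read are unchanged (sig1 unchanged, sig3 unchanged); reused cached 0 without running.
  sig7: checked — values it read are unchanged (sig3 unchanged, sig4 unchanged); reused cached 0 without running.

Key observation: the cutoff stops propagation at sig4 — its inputs' values are unchanged, so it reuses its cache.

Marked dirty: sig1, sig3, sig4, sig7.
Derived signals that run: sig1, sig3 — 2 in total.
Checked but reused from cache: sig4, sig7.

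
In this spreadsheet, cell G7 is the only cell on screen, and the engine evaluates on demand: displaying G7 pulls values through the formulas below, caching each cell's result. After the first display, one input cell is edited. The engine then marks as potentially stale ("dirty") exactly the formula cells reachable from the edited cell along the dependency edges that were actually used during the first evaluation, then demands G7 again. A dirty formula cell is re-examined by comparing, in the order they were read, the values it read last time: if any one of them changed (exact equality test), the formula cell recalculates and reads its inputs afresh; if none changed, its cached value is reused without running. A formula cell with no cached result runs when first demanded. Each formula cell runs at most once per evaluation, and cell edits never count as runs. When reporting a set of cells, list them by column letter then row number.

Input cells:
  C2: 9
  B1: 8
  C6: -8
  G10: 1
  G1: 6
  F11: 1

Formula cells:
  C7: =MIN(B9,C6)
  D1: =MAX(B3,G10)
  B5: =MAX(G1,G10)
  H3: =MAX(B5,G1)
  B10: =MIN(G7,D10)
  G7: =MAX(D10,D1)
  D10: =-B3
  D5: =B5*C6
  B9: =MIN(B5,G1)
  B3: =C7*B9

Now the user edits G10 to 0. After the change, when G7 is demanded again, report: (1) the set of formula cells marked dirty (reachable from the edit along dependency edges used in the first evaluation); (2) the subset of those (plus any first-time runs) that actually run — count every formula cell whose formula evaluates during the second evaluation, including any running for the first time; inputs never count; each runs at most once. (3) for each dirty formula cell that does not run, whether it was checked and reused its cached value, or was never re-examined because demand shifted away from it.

Initial pass — values computed on the first demand:
  B5 = MAX(6, 1) = 6
  B9 = MIN(6, 6) = 6
  C7 = MIN(6, -8) = -8
  B3 = -8 * 6 = -48
  D1 = MAX(-48, 1) = 1
  D10 = -(-48) = 48
  G7 = MAX(48, 1) = 48

Second demand — change propagation:
  B5: re-runs because G10 1->0; new result 6 (unchanged).
  B9: re-examined; everything it read last time is the same (B5 unchanged, G1 unchanged) — cache 6 kept, no run.
  C7: re-examined; everything it read last time is the same (B9 unchanged, C6 unchanged) — cache -8 kept, no run.
  B3: re-examined; everything it read last time is the same (C7 unchanged, B9 unchanged) — cache -48 kept, no run.
  D1: re-runs because G10 1->0; new result 0.
  D10: re-examined; everything it read last time is the same (B3 unchanged) — cache 48 kept, no run.
  G7: re-runs because D1 1->0; new result 48 (unchanged).

The important point: at B9 every value read last time is unchanged, so the dirty flag clears without a run.

Dirty set: B3, B5, B9, C7, D1, D10, G7.
Run set: B5, D1, G7 (3 run).
Re-examined without running (cache reused): B3, B9, C7, D10.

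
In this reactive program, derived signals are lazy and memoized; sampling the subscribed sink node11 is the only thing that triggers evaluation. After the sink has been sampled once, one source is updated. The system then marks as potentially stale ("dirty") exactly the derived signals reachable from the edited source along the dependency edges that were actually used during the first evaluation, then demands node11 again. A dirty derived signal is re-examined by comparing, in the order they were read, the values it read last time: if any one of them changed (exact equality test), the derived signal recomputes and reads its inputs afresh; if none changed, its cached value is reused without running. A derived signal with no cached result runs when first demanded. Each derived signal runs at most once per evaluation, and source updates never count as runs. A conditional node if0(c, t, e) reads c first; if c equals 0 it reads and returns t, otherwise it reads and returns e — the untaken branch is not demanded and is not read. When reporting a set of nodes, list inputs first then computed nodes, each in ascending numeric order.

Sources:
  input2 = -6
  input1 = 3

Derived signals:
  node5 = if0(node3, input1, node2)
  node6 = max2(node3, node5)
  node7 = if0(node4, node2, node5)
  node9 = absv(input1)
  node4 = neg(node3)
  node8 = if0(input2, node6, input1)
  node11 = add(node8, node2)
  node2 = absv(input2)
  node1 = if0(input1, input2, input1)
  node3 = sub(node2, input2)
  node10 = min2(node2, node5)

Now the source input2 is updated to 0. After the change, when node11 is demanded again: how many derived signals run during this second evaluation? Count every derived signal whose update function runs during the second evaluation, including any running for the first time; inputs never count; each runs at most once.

6 derived signals run: node2, node3, node5, node6, node8, node11.
Note the branch switch — node3, node5, node6 had no cache and run now for the first time.

First demand of the output computes:
  node2 = absv(-6) = 6
  node8 = if0(input2=-6 -> else branch input1) = 3
  node11 = add(3, 6) = 9

After the edit, cleaning proceeds:
  node2: a read changed (input2 -6->0) — executes, giving 0.
  node3: had never run; runs now, result 0.
  node5: had never run; runs now, result 3.
  node6: had never run; runs now, result 3.
  node8: a read changed (input2 -6->0) — executes, giving 3 — identical to its old value.
  node11: a read changed (node2 6->0) — executes, giving 3.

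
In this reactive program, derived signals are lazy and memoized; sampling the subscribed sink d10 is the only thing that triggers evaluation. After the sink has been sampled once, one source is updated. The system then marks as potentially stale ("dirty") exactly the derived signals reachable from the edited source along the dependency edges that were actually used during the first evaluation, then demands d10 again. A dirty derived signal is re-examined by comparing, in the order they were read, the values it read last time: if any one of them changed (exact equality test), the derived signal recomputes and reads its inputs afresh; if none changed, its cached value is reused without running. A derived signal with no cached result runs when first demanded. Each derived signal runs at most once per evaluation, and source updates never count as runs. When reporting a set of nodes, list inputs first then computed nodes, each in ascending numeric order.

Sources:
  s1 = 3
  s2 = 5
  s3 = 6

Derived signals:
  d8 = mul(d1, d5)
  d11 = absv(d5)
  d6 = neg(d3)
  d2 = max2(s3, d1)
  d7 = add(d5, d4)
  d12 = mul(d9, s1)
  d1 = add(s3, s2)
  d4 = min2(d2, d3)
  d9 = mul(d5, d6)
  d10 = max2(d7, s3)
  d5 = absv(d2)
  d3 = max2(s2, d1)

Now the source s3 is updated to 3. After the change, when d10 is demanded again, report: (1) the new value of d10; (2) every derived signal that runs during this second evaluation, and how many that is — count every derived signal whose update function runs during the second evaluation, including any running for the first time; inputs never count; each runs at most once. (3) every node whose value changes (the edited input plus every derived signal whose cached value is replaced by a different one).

Demanding d10 again yields 16.
7 derived signals run: d1, d2, d3, d4, d5, d7, d10.
The nodes whose values change: s3, d1, d2, d3, d4, d5, d7, d10.

First demand of the output computes:
  d1 = add(6, 5) = 11
  d2 = max2(6, 11) = 11
  d3 = max2(5, 11) = 11
  d4 = min2(11, 11) = 11
  d5 = absv(11) = 11
  d7 = add(11, 11) = 22
  d10 = max2(22, 6) = 22

After the edit, cleaning proceeds:
  d1: a read changed (s3 6->3) — executes, giving 8.
  d2: a read changed (s3 6->3; d1 11->8) — executes, giving 8.
  d3: a read changed (d1 11->8) — executes, giving 8.
  d4: a read changed (d2 11->8; d3 11->8) — executes, giving 8.
  d5: a read changed (d2 11->8) — executes, giving 8.
  d7: a read changed (d5 11->8; d4 11->8) — executes, giving 16.
  d10: a read changed (d7 22->16; s3 6->3) — executes, giving 16.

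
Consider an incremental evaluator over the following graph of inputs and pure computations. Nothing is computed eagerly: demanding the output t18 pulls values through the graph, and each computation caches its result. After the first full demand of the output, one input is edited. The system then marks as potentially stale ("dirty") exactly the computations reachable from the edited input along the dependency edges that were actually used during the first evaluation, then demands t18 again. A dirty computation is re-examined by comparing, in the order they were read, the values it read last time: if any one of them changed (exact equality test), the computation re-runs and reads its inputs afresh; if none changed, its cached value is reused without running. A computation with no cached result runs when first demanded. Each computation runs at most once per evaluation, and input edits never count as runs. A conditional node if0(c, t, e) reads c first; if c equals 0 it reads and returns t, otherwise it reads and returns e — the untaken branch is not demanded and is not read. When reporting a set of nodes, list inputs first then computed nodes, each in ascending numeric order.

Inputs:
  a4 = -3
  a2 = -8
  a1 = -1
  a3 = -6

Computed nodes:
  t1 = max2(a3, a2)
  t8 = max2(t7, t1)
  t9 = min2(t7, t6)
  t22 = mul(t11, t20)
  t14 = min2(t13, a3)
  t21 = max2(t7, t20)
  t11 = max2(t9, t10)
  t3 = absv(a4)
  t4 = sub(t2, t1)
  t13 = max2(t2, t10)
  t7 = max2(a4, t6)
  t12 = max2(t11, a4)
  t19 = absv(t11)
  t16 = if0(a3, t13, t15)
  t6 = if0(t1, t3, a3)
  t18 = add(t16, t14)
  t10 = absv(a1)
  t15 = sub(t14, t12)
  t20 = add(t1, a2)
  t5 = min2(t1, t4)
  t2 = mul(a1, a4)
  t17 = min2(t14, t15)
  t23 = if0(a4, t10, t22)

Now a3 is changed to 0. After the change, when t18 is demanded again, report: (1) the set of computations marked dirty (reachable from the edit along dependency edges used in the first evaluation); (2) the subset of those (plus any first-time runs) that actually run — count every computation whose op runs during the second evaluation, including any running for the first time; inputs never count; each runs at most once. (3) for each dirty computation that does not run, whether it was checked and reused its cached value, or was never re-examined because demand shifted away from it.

Dirty set: t1, t6, t7, t9, t11, t12, t14, t15, t16, t18.
Run set: t14, t16, t18 (3 run).
Left stale — demand moved off them: t1, t6, t7, t9, t11, t12, t15.
The important point: the flipped condition redirects demand; t1, t6, t7, t9, t11, t12, t15 are left stale, never re-checked.

Initial pass — values computed on the first demand:
  t1 = max2(-6, -8) = -6
  t2 = mul(-1, -3) = 3
  t6 = if0(t1=-6 -> else branch a3) = -6
  t7 = max2(-3, -6) = -3
  t9 = min2(-3, -6) = -6
  t10 = absv(-1) = 1
  t11 = max2(-6, 1) = 1
  t12 = max2(1, -3) = 1
  t13 = max2(3, 1) = 3
  t14 = min2(3, -6) = -6
  t15 = sub(-6, 1) = -7
  t16 = if0(a3=-6 -> else branch t15) = -7
  t18 = add(-7, -6) = -13

Second demand — change propagation:
  t1: dirty yet unreached — the second evaluation never asks for it.
  t6: dirty yet unreached — the second evaluation never asks for it.
  t7: dirty yet unreached — the second evaluation never asks for it.
  t9: dirty yet unreached — the second evaluation never asks for it.
  t11: dirty yet unreached — the second evaluation never asks for it.
  t12: dirty yet unreached — the second evaluation never asks for it.
  t14: re-runs because a3 -6->0; new result 0.
  t15: dirty yet unreached — the second evaluation never asks for it.
  t16: re-runs because a3 -6->0; new result 3.
  t18: re-runs because t16 -7->3; t14 -6->0; new result 3.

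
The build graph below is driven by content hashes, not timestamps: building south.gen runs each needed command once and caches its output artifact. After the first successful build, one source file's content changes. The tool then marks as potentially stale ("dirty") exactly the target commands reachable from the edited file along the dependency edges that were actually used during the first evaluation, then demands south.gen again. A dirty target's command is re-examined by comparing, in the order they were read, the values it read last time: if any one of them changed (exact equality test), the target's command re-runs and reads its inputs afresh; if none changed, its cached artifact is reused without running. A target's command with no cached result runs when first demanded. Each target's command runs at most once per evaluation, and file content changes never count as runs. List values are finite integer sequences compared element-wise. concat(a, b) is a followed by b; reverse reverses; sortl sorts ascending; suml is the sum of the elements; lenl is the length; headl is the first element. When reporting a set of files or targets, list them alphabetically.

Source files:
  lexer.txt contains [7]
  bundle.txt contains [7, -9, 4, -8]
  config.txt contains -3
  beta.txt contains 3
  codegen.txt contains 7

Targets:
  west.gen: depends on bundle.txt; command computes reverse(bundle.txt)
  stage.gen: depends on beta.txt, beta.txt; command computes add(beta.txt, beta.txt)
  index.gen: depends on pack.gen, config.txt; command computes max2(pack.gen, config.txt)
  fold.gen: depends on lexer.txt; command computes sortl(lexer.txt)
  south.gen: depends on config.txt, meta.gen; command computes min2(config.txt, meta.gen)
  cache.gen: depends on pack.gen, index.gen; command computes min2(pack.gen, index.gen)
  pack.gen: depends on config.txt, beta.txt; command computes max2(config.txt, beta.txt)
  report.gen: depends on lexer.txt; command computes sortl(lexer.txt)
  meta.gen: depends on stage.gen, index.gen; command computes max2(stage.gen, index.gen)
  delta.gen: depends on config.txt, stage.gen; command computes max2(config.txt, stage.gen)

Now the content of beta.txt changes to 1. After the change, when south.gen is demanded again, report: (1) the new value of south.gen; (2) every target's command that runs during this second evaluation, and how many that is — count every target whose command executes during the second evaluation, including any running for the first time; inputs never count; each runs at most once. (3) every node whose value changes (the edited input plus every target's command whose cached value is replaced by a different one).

south.gen now evaluates to -3.
Run set: index.gen, meta.gen, pack.gen, south.gen, stage.gen (5 run).
Changed values: beta.txt, index.gen, meta.gen, pack.gen, stage.gen.

Initial pass — values computed on the first demand:
  pack.gen = max2(-3, 3) = 3
  index.gen = max2(3, -3) = 3
  stage.gen = add(3, 3) = 6
  meta.gen = max2(6, 3) = 6
  south.gen = min2(-3, 6) = -3

Second demand — change propagation:
  pack.gen: re-runs because beta.txt 3->1; new result 1.
  index.gen: re-runs because pack.gen 3->1; new result 1.
  stage.gen: re-runs because beta.txt 3->1; beta.txt 3->1; new result 2.
  meta.gen: re-runs because stage.gen 6->2; index.gen 3->1; new result 2.
  south.gen: re-runs because meta.gen 6->2; new result -3 (unchanged).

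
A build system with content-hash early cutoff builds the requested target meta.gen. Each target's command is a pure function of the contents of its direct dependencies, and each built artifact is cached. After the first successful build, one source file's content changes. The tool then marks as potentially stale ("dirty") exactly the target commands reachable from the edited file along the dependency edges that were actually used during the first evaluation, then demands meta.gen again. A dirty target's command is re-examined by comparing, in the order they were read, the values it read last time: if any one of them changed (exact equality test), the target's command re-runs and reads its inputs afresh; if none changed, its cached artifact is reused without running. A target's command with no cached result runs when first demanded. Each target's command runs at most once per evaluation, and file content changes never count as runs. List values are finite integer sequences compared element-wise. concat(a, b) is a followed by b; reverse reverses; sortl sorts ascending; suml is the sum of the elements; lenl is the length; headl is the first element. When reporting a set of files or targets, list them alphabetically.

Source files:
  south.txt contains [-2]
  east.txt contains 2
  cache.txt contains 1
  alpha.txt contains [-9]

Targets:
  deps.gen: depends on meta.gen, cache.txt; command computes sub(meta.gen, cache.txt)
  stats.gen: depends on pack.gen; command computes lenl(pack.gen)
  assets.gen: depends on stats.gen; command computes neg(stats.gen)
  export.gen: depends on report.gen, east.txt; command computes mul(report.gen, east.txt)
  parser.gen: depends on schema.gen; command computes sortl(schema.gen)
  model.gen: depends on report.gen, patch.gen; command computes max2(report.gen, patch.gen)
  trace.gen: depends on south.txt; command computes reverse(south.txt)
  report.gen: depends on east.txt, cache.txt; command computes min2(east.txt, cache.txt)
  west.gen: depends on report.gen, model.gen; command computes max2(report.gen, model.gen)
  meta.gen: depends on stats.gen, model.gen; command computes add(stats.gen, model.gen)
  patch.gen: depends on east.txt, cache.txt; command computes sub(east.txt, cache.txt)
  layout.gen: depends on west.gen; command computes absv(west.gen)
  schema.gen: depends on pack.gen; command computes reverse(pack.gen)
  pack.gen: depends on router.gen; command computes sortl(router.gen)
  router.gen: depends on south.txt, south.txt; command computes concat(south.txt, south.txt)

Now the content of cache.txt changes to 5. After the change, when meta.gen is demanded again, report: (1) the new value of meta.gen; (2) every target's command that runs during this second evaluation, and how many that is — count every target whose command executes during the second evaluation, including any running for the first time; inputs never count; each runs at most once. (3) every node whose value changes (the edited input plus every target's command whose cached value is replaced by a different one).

New value of meta.gen: 4.
Target commands that run: meta.gen, model.gen, patch.gen, report.gen — 4 in total.
Values that change: cache.txt, meta.gen, model.gen, patch.gen, report.gen.

First evaluation (everything demanded from the output):
  patch.gen = sub(2, 1) = 1
  report.gen = min2(2, 1) = 1
  model.gen = max2(1, 1) = 1
  router.gen = concat([-2], [-2]) = [-2, -2]
  pack.gen = sortl([-2, -2]) = [-2, -2]
  stats.gen = lenl([-2, -2]) = 2
  meta.gen = add(2, 1) = 3

Propagation after the edit:
  patch.gen: runs — cache.txt 1->5; result -3.
  report.gen: runs — cache.txt 1->5; result 2.
  model.gen: runs — report.gen 1->2; patch.gen 1->-3; result 2.
  meta.gen: runs — model.gen 1->2; result 4.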